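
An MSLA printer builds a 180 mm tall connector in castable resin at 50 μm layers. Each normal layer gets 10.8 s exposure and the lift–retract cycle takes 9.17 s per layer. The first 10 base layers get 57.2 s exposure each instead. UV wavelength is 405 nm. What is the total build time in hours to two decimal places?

20.10 hours

Number of layers: 180 / 0.05 → 3600 (rounded up).
Bottom layers = 10 × (57.2 + 9.17) = 663.7 s.
Regular layers: 3590 × (10.8 + 9.17) → 71692.3 s.
Total = 663.7 + 71692.3 = 72356 s = 20.10 hours.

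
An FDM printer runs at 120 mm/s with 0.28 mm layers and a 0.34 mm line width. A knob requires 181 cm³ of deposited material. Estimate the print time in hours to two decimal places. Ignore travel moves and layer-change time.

Line area = 0.28 × 0.34, so 0.0952 mm².
Total extruded path = 181000/0.0952 = 1901260.5 mm.
Extrusion time: 1901260.5 / 120 → 15843.8 s.
15843.8 s = 4.40 hours.

4.40 hours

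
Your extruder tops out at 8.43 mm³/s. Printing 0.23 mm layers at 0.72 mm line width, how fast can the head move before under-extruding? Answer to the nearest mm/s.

51 mm/s

Bead cross-section = 0.23 × 0.72 = 0.1656 mm².
Max speed = 8.43 / 0.1656 = 50.91 ≈ 51 mm/s.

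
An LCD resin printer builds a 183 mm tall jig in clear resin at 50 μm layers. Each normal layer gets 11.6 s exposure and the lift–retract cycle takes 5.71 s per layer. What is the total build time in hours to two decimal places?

17.60 hours

Number of layers: 183 / 0.05 → 3660 (rounded up).
Per-layer time = 11.6 + 5.71, so 17.31 s.
Build time: 3660 × 17.31 s = 63354.6 s, i.e. 17.60 hours.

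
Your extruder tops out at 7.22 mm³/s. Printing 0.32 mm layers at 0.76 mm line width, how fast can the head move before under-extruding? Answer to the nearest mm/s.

Bead cross-section: 0.32 × 0.76 → 0.2432 mm².
Max speed = 7.22 / 0.2432 = 29.69 ≈ 30 mm/s.

30 mm/s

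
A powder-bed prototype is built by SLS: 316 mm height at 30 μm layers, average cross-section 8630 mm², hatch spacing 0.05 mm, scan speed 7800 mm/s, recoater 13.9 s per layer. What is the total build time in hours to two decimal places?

105.42 hours

Number of layers: 316 / 0.03 → 10534 (rounded up).
Per-layer scan distance = 8630 / 0.05 = 172600 mm.
Laser time per layer = 172600 / 7800 = 22.1282 s.
Per-layer time: 22.1282 + 13.9 → 36.0282 s.
10534 layers × 36.0282 s/layer = 379521.0588 s, i.e. 105.42 hours.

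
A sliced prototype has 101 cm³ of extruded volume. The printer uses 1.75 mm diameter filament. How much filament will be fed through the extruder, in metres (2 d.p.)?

41.99 m

Cross-section of 1.75 mm filament: π·(1.75/2)² = 2.4053 mm².
L = 101000 mm³ / 2.4053 mm² = 41990.6 mm, i.e. 41.99 m.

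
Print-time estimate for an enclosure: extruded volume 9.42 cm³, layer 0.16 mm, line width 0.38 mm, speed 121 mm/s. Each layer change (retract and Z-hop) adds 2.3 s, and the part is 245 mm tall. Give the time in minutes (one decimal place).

80.1 minutes

Extrusion cross-section = 0.16 × 0.38, so 0.0608 mm².
Total extruded path = 9420/0.0608 = 154934.2 mm.
Print-move time = 154934.2 / 121, so 1280.4 s.
Layers = ⌈245/0.16⌉ = 1532.
Layer-change overhead = 1532 × 2.3 = 3523.6 s.
Total = 1280.4 + 3523.6 = 4804 s = 80.1 minutes.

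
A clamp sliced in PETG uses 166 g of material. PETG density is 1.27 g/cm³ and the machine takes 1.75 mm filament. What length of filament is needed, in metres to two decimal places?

Volume = 166 g / 1.27 g·cm⁻³ = 130.7087 cm³ = 130708.7 mm³.
Filament cross-section = π × (1.75/2)² = 2.4053 mm².
Length = 130708.7 / 2.4053 = 54341.95 mm = 54.34 m.

54.34 m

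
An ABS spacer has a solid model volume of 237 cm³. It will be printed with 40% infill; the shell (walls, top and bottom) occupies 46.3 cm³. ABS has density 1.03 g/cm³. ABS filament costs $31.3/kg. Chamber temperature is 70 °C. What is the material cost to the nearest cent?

Interior volume = 237 − 46.3, so 190.7 cm³.
Infill deposited: 0.40 × 190.7 → 76.28 cm³.
Deposited volume = 46.3 + 76.28, so 122.58 cm³.
Mass = 122.58 × 1.03, so 126.2574 g.
At $31.3/kg: 126.2574/1000 × 31.3 = $3.95.

$3.95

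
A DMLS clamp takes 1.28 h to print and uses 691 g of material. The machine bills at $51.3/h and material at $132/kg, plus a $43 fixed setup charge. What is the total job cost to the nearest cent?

$199.88

Time charge = 51.3 × 1.28 = $65.664.
Material cost = 132 × 691/1000 = $91.212.
Total = 65.664 + 91.212 + 43 = 199.876 ≈ $199.88.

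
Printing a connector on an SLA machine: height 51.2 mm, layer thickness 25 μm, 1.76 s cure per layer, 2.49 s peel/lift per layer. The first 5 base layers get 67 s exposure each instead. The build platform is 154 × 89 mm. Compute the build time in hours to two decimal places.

Number of layers: 51.2 / 0.025 → 2048 (rounded up).
Burn-in layers: 5 × (67 + 2.49) → 347.45 s.
Remaining layers = 2043 × (1.76 + 2.49), so 8682.75 s.
Total = 347.45 + 8682.75 = 9030.2 s = 2.51 hours.

2.51 hours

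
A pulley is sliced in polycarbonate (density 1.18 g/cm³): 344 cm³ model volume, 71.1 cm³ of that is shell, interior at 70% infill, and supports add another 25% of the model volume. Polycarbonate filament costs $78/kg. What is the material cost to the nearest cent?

$32.04

Interior volume = 344 − 71.1, so 272.9 cm³.
Deposited infill = 0.70 × 272.9 = 191.03 cm³.
Support = 0.25 × 344 = 86 cm³.
Deposited volume = 71.1 + 191.03 + 86 = 348.13 cm³.
Mass = 348.13 × 1.18 = 410.7934 g.
Cost = 410.7934 g / 1000 × $78/kg = $32.04.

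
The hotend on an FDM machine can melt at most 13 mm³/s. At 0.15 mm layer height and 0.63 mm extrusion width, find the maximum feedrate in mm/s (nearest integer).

138 mm/s

Extrusion cross-section = 0.15 × 0.63, so 0.0945 mm².
Max speed = 13 / 0.0945 = 137.57 ≈ 138 mm/s.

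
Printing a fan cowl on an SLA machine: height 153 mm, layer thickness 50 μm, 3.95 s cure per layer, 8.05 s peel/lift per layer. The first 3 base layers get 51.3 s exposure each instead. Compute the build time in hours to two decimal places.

Layer count = ceil(153 / 0.05) = 3060.
Bottom layers = 3 × (51.3 + 8.05) = 178.05 s.
Regular layers = 3057 × (3.95 + 8.05) = 36684 s.
Total = 178.05 + 36684 = 36862.05 s = 10.24 hours.

10.24 hours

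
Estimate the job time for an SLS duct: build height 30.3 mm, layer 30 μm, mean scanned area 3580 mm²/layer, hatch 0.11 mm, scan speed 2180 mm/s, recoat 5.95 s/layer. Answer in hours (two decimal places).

5.86 hours

Number of layers: 30.3 / 0.03 → 1010 (rounded up).
Hatch length per layer = 3580 / 0.11 = 32545.5 mm.
Per-layer scan time: 32545.5 / 2180 → 14.9291 s.
Layer cycle: 14.9291 + 5.95 → 20.8791 s.
1010 layers × 20.8791 s/layer = 21087.891 s, i.e. 5.86 hours.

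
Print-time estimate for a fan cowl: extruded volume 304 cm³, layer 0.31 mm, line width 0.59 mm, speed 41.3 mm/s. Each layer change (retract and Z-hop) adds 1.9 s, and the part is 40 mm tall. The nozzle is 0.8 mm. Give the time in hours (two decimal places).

Extrusion cross-section = 0.31 × 0.59 = 0.1829 mm².
Path length: 304000 mm³ / 0.1829 mm² → 1662110.4 mm.
Time extruding: 1662110.4 / 41.3 → 40244.8 s.
Number of layers: 40 / 0.31 → 130 (rounded up).
Z-hop total = 130 × 1.9, so 247 s.
Total = 40244.8 + 247 = 40491.8 s = 11.25 hours.

11.25 hours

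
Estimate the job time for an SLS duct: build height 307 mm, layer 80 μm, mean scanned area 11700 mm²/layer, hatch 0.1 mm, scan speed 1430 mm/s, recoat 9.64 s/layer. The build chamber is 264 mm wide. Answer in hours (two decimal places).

97.50 hours

Layer count = ceil(307 / 0.08) = 3838.
Hatch length per layer = 11700 / 0.1 = 117000 mm.
Scan time per layer = 117000 / 1430 = 81.8182 s.
Time per layer = 81.8182 + 9.64 = 91.4582 s.
Build time = 3838 × 91.4582 = 351016.5716 s = 97.50 hours.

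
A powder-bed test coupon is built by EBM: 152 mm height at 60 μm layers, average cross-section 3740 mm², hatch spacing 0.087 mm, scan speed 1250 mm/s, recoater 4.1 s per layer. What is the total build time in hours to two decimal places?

27.09 hours

Number of layers: 152 / 0.06 → 2534 (rounded up).
Per-layer scan distance: 3740 / 0.087 → 42988.5 mm.
Per-layer scan time = 42988.5 / 1250, so 34.3908 s.
Layer cycle = 34.3908 + 4.1 = 38.4908 s.
2534 layers × 38.4908 s/layer = 97535.6872 s, i.e. 27.09 hours.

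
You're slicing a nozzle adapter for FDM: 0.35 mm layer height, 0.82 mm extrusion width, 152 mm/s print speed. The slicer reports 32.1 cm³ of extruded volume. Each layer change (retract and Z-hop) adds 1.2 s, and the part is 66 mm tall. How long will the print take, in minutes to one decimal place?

16.0 minutes

Line area = 0.35 × 0.82 = 0.287 mm².
Total extruded path = 32100/0.287 = 111846.7 mm.
Print-move time = 111846.7 / 152, so 735.8 s.
Number of layers: 66 / 0.35 → 189 (rounded up).
Layer-change overhead = 189 × 1.2, so 226.8 s.
Altogether 735.8 + 226.8 = 962.6 s, i.e. 16.0 minutes.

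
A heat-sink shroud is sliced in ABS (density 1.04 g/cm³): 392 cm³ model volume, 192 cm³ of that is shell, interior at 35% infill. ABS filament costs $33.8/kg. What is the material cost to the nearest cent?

$9.21

Volume inside the shell = 392 − 192 = 200 cm³.
Deposited infill = 0.35 × 200, so 70 cm³.
Deposited volume = 192 + 70 = 262 cm³.
Mass = 262 × 1.04 = 272.48 g.
At $33.8/kg: 272.48/1000 × 33.8 = $9.21.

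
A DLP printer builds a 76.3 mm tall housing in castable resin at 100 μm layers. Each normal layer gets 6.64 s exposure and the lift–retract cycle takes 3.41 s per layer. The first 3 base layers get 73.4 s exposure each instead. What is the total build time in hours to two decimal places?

Number of layers: 76.3 / 0.1 → 763 (rounded up).
Base layers = 3 × (73.4 + 3.41), so 230.43 s.
Remaining layers = 760 × (6.64 + 3.41) = 7638 s.
Sum: 230.43 + 7638 = 7868.43 s → 2.19 hours.

2.19 hours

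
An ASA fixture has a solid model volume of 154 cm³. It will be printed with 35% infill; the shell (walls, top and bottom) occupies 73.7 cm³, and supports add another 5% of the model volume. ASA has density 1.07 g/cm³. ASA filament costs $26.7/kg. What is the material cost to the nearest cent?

Interior volume: 154 − 73.7 → 80.3 cm³.
Deposited infill = 0.35 × 80.3, so 28.105 cm³.
Support: 0.05 × 154 → 7.7 cm³.
Deposited volume = 73.7 + 28.105 + 7.7, so 109.505 cm³.
Mass = 109.505 × 1.07 = 117.17035 g.
At $26.7/kg: 117.17035/1000 × 26.7 = $3.13.

$3.13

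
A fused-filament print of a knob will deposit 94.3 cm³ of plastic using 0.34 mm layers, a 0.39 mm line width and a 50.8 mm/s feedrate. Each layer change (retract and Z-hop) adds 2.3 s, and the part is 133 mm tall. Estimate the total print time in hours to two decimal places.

Line area = 0.34 × 0.39, so 0.1326 mm².
Toolpath length = 94.3 cm³ / 0.1326 mm² = 94300 / 0.1326 = 711161.4 mm.
Time extruding: 711161.4 / 50.8 → 13999.2 s.
Layer count = ceil(133 / 0.34) = 392.
Layer-change overhead = 392 × 2.3, so 901.6 s.
Altogether 13999.2 + 901.6 = 14900.8 s, i.e. 4.14 hours.

4.14 hours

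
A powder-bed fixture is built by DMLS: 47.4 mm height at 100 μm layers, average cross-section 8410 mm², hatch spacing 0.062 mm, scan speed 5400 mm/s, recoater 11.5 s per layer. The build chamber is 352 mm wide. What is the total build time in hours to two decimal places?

Layer count = ceil(47.4 / 0.1) = 474.
Per-layer scan distance = 8410 / 0.062 = 135645.2 mm.
Per-layer scan time: 135645.2 / 5400 → 25.1195 s.
Time per layer = 25.1195 + 11.5 = 36.6195 s.
Build time = 474 × 36.6195 = 17357.643 s = 4.82 hours.

4.82 hours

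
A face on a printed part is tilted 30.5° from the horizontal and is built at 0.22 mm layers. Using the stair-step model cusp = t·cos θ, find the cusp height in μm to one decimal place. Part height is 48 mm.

cos(30.5°) = 0.8616, so cusp = 0.22 × 0.8616 = 0.189552 mm → 189.6 μm.

189.6 μm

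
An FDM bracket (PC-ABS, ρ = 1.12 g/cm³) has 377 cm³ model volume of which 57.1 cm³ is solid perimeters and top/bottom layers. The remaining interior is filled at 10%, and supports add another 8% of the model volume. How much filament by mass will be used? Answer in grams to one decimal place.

Infill region = 377 − 57.1 = 319.9 cm³.
Infill volume: 0.10 × 319.9 → 31.99 cm³.
Support = 0.08 × 377 = 30.16 cm³.
Total extruded = 57.1 + 31.99 + 30.16 = 119.25 cm³.
Mass: 119.25 × 1.12 → 133.56 g.

133.6 g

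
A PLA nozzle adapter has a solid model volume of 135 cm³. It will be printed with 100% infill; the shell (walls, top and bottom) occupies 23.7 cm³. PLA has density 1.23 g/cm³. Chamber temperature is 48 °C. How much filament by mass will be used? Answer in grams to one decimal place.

166.1 g

Interior volume = 135 − 23.7 = 111.3 cm³.
Deposited infill: 1.00 × 111.3 → 111.3 cm³.
Deposited volume = 23.7 + 111.3, so 135 cm³.
Mass: 135 × 1.23 → 166.05 g.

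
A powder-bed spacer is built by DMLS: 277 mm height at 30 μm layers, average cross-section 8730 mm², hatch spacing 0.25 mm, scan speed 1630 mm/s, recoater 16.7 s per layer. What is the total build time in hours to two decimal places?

Layer count = ceil(277 / 0.03) = 9234.
Hatch length per layer = 8730 / 0.25 = 34920 mm.
Scan time per layer = 34920 / 1630, so 21.4233 s.
Time per layer = 21.4233 + 16.7, so 38.1233 s.
Build time = 9234 × 38.1233 = 352030.5522 s = 97.79 hours.

97.79 hours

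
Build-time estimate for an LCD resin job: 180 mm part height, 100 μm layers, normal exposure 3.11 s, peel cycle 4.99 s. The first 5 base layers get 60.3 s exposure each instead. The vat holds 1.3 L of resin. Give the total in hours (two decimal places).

4.13 hours

Number of layers: 180 / 0.1 → 1800 (rounded up).
Base layers: 5 × (60.3 + 4.99) → 326.45 s.
Normal layers: 1795 × (3.11 + 4.99) → 14539.5 s.
Total = 326.45 + 14539.5 = 14865.95 s = 4.13 hours.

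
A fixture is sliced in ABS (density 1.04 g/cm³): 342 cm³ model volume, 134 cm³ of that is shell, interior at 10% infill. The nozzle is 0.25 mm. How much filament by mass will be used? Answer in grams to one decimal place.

161.0 g

Infill region = 342 − 134 = 208 cm³.
Infill deposited = 0.10 × 208 = 20.8 cm³.
Total printed volume = 134 + 20.8, so 154.8 cm³.
Mass = 154.8 × 1.04, so 160.992 g.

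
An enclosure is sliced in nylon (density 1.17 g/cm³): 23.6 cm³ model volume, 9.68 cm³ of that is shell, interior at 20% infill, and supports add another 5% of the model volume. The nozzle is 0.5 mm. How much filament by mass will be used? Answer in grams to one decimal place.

16.0 g

Volume inside the shell = 23.6 − 9.68 = 13.92 cm³.
Deposited infill: 0.20 × 13.92 → 2.784 cm³.
Support = 0.05 × 23.6, so 1.18 cm³.
Total extruded = 9.68 + 2.784 + 1.18, so 13.644 cm³.
Mass = 13.644 × 1.17 = 15.96348 g.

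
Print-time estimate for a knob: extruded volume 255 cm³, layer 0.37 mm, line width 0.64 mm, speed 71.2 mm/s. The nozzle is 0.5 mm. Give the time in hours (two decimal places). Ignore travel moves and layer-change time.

Extrusion cross-section = 0.37 × 0.64, so 0.2368 mm².
Total extruded path = 255000/0.2368 = 1076858.1 mm.
Time extruding = 1076858.1 / 71.2 = 15124.4 s.
In the requested units: 15124.4 s = 4.20 hours.

4.20 hours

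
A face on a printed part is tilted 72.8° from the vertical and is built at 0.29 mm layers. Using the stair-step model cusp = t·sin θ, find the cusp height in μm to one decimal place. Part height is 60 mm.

sin(72.8°) = 0.9553, so cusp = 0.29 × 0.9553 = 0.277037 mm → 277.0 μm.

277.0 μm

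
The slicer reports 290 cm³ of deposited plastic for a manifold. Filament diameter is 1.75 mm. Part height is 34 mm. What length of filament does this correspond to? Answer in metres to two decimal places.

120.57 m

Filament cross-section = π × (1.75/2)² = 2.4053 mm².
Length = 290 cm³ / 2.4053 mm² = 290000 / 2.4053 = 120567.08 mm = 120.57 m.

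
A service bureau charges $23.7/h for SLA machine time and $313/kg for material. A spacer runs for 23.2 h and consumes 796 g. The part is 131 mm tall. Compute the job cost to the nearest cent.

$798.99

Machine cost = 23.7 × 23.2 = $549.84.
Material cost: 313 × 796/1000 → $249.148.
Total = 549.84 + 249.148 = 798.988 ≈ $798.99.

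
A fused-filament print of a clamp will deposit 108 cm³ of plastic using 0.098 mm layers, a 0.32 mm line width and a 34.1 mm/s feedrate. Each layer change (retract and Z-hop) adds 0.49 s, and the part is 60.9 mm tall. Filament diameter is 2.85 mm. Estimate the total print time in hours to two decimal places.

28.14 hours

Line area: 0.098 × 0.32 → 0.03136 mm².
Path length: 108000 mm³ / 0.03136 mm² → 3443877.6 mm.
Print-move time = 3443877.6 / 34.1, so 100993.5 s.
Layers = ⌈60.9/0.098⌉ = 622.
Layer-change overhead: 622 × 0.49 → 304.78 s.
Altogether 100993.5 + 304.78 = 101298.28 s, i.e. 28.14 hours.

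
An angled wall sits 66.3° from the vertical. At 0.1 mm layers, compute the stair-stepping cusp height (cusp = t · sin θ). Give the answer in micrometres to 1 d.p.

91.6 μm

Cusp = layer height × sin(66.3°) = 0.1 × 0.9157 = 0.09157 mm = 91.6 μm.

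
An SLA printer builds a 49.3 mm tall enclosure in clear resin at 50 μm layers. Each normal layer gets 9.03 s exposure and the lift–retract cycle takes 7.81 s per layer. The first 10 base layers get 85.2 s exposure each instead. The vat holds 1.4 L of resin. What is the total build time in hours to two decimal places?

4.82 hours

Layers = ⌈49.3/0.05⌉ = 986.
Bottom layers: 10 × (85.2 + 7.81) → 930.1 s.
Regular layers = 976 × (9.03 + 7.81) = 16435.84 s.
Sum: 930.1 + 16435.84 = 17365.94 s → 4.82 hours.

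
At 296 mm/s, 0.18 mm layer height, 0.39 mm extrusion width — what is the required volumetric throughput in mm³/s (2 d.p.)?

A: 0.18 × 0.39 → 0.0702 mm².
Q = v·A = 296 × 0.0702 = 20.78 mm³/s.

20.78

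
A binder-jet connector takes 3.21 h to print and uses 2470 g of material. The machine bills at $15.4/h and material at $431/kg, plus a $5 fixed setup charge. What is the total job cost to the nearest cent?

$1119.00

Time charge: 15.4 × 3.21 → $49.434.
Feedstock cost: 431 × 2470/1000 → $1064.57.
Total = 49.434 + 1064.57 + 5 = 1119.004 ≈ $1119.00.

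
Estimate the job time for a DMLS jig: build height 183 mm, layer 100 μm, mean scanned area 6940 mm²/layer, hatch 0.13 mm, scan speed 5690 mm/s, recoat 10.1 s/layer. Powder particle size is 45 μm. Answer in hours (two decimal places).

Layers = ⌈183/0.1⌉ = 1830.
Hatch length per layer: 6940 / 0.13 → 53384.6 mm.
Per-layer scan time: 53384.6 / 5690 → 9.3822 s.
Time per layer = 9.3822 + 10.1, so 19.4822 s.
Build time = 1830 × 19.4822 = 35652.426 s = 9.90 hours.

9.90 hours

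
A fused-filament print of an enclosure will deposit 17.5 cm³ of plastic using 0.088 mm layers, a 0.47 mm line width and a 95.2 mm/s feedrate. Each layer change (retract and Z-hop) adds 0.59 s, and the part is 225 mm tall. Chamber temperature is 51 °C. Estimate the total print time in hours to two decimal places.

1.65 hours

Bead cross-section = 0.088 × 0.47, so 0.04136 mm².
Total extruded path = 17500/0.04136 = 423114.1 mm.
Extrusion time: 423114.1 / 95.2 → 4444.5 s.
Layer count = ceil(225 / 0.088) = 2557.
Layer-change overhead = 2557 × 0.59, so 1508.63 s.
Total = 4444.5 + 1508.63 = 5953.13 s = 1.65 hours.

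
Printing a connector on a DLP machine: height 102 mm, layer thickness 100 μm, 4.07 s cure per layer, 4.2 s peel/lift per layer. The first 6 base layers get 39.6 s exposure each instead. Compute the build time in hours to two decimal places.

2.40 hours

Number of layers: 102 / 0.1 → 1020 (rounded up).
Bottom layers: 6 × (39.6 + 4.2) → 262.8 s.
Regular layers: 1014 × (4.07 + 4.2) → 8385.78 s.
Sum: 262.8 + 8385.78 = 8648.58 s → 2.40 hours.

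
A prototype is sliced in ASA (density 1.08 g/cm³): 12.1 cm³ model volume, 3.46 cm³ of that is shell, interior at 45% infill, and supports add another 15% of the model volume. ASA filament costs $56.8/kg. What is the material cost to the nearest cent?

Infill region = 12.1 − 3.46 = 8.64 cm³.
Infill volume = 0.45 × 8.64 = 3.888 cm³.
Support = 0.15 × 12.1, so 1.815 cm³.
Total extruded: 3.46 + 3.888 + 1.815 → 9.163 cm³.
Mass = 9.163 × 1.08 = 9.89604 g.
At $56.8/kg: 9.89604/1000 × 56.8 = $0.56.

$0.56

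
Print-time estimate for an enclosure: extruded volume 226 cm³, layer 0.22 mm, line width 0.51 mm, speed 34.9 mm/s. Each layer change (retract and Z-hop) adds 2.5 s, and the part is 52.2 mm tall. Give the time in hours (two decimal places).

Extrusion cross-section: 0.22 × 0.51 → 0.1122 mm².
Path length: 226000 mm³ / 0.1122 mm² → 2014260.2 mm.
Print-move time: 2014260.2 / 34.9 → 57715.2 s.
Number of layers: 52.2 / 0.22 → 238 (rounded up).
Non-print overhead = 238 × 2.5 = 595 s.
Altogether 57715.2 + 595 = 58310.2 s, i.e. 16.20 hours.

16.20 hours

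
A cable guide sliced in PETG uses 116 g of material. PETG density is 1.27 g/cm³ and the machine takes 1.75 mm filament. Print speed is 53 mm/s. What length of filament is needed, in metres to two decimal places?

Extruded volume: 116/1.27 = 91.3386 cm³ (91338.6 mm³).
Cross-section of 1.75 mm filament: π·(1.75/2)² = 2.4053 mm².
Length = 91338.6 / 2.4053 = 37973.89 mm = 37.97 m.

37.97 m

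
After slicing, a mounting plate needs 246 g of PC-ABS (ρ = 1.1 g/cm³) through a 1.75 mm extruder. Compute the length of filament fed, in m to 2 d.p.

92.98 m

Extruded volume: 246/1.1 = 223.6364 cm³ (223636.4 mm³).
Cross-section of 1.75 mm filament: π·(1.75/2)² = 2.4053 mm².
L = V/A = 223636.4/2.4053 = 92976.51 mm → 92.98 m.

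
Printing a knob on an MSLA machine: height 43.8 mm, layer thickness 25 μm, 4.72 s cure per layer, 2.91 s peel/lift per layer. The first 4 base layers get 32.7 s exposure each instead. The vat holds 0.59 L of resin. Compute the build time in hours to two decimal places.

3.74 hours

Layers = ⌈43.8/0.025⌉ = 1752.
Bottom layers = 4 × (32.7 + 2.91), so 142.44 s.
Regular layers = 1748 × (4.72 + 2.91) = 13337.24 s.
Total = 142.44 + 13337.24 = 13479.68 s = 3.74 hours.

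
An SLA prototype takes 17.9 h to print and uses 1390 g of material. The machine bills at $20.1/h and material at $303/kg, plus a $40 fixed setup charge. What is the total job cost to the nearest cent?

Time charge = 20.1 × 17.9, so $359.79.
Feedstock cost = 303 × 1390/1000 = $421.17.
Adding setup: 359.79 + 421.17 + 40 → $820.96.

$820.96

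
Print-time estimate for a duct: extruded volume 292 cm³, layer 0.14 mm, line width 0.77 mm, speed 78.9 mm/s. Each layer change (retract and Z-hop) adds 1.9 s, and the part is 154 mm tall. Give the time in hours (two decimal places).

10.12 hours

Extrusion cross-section: 0.14 × 0.77 → 0.1078 mm².
Toolpath length = 292 cm³ / 0.1078 mm² = 292000 / 0.1078 = 2708719.9 mm.
Time extruding = 2708719.9 / 78.9 = 34331.1 s.
Layer count = ceil(154 / 0.14) = 1100.
Non-print overhead: 1100 × 1.9 → 2090 s.
Altogether 34331.1 + 2090 = 36421.1 s, i.e. 10.12 hours.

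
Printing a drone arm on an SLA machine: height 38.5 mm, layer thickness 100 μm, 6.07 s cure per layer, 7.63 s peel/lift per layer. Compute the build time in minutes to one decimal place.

Layers = ⌈38.5/0.1⌉ = 385.
Per-layer time = 6.07 + 7.63, so 13.7 s.
Total = 385 × 13.7 = 5274.5 s = 87.9 minutes.

87.9 minutes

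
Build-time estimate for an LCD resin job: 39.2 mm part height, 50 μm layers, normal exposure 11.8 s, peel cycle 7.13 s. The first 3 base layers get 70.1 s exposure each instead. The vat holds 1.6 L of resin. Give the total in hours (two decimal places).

Layer count = ceil(39.2 / 0.05) = 784.
Burn-in layers = 3 × (70.1 + 7.13) = 231.69 s.
Normal layers = 781 × (11.8 + 7.13), so 14784.33 s.
Total = 231.69 + 14784.33 = 15016.02 s = 4.17 hours.

4.17 hours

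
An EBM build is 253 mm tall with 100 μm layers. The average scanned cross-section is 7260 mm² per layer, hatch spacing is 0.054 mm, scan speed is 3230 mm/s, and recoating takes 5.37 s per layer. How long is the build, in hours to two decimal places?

33.03 hours

Layers = ⌈253/0.1⌉ = 2530.
Hatch length per layer = 7260 / 0.054 = 134444.4 mm.
Beam time per layer: 134444.4 / 3230 → 41.6237 s.
Layer cycle = 41.6237 + 5.37 = 46.9937 s.
2530 layers × 46.9937 s/layer = 118894.061 s, i.e. 33.03 hours.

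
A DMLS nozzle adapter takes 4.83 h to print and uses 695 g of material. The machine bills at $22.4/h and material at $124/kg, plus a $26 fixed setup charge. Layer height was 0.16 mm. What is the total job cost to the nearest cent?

$220.37

Machine-time cost = 22.4 × 4.83 = $108.192.
Material cost = 124 × 695/1000, so $86.18.
Adding setup: 108.192 + 86.18 + 26 → 220.372 ≈ $220.37.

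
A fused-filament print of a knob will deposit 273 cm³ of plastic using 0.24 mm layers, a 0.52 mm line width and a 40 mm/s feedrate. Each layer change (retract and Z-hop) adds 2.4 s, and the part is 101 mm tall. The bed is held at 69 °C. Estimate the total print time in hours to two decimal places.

15.47 hours

Line area = 0.24 × 0.52, so 0.1248 mm².
Total extruded path = 273000/0.1248 = 2187500 mm.
Extrusion time = 2187500 / 40 = 54687.5 s.
Number of layers: 101 / 0.24 → 421 (rounded up).
Layer-change overhead = 421 × 2.4, so 1010.4 s.
Total = 54687.5 + 1010.4 = 55697.9 s = 15.47 hours.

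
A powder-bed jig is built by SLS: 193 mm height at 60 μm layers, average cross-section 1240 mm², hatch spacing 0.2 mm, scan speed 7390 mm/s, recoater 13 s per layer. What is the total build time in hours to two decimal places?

Number of layers: 193 / 0.06 → 3217 (rounded up).
Per-layer scan distance = 1240 / 0.2, so 6200 mm.
Per-layer scan time = 6200 / 7390 = 0.839 s.
Time per layer: 0.839 + 13 → 13.839 s.
3217 layers × 13.839 s/layer = 44520.063 s, i.e. 12.37 hours.

12.37 hours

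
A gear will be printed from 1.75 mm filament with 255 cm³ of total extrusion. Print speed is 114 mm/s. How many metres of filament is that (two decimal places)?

106.02 m

Cross-section of 1.75 mm filament: π·(1.75/2)² = 2.4053 mm².
Length = 255 cm³ / 2.4053 mm² = 255000 / 2.4053 = 106015.88 mm = 106.02 m.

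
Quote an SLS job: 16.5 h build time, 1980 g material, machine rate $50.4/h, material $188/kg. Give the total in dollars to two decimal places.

$1203.84

Machine-time cost: 50.4 × 16.5 → $831.60.
Feedstock cost: 188 × 1980/1000 → $372.24.
Job cost: 831.60 + 372.24 = $1203.84.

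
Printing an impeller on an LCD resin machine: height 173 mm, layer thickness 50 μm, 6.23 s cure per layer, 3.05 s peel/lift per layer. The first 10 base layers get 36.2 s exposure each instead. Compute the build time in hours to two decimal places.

9.00 hours

Layer count = ceil(173 / 0.05) = 3460.
Base layers = 10 × (36.2 + 3.05) = 392.5 s.
Normal layers = 3450 × (6.23 + 3.05) = 32016 s.
Total = 392.5 + 32016 = 32408.5 s = 9.00 hours.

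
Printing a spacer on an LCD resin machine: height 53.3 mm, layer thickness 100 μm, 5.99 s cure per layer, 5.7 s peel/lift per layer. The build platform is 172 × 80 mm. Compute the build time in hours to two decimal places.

Layer count = ceil(53.3 / 0.1) = 533.
Each layer takes: 5.99 + 5.7 → 11.69 s.
Total = 533 × 11.69 = 6230.77 s = 1.73 hours.

1.73 hours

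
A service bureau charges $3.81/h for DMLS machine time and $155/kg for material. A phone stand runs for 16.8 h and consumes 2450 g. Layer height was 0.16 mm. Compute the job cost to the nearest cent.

$443.76

Time charge = 3.81 × 16.8 = $64.008.
Feedstock cost = 155 × 2450/1000 = $379.75.
Job cost: 64.008 + 379.75 = 443.758 ≈ $443.76.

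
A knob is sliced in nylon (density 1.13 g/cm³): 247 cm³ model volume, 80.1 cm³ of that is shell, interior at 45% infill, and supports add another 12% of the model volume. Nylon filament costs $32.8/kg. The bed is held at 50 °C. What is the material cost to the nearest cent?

Interior volume = 247 − 80.1, so 166.9 cm³.
Deposited infill = 0.45 × 166.9, so 75.105 cm³.
Support = 0.12 × 247, so 29.64 cm³.
Total printed volume = 80.1 + 75.105 + 29.64 = 184.845 cm³.
Mass: 184.845 × 1.13 → 208.87485 g.
At $32.8/kg: 208.87485/1000 × 32.8 = $6.85.

$6.85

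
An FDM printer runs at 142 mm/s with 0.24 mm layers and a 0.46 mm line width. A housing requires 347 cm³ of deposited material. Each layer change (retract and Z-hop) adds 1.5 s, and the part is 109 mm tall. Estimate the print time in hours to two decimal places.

6.34 hours

Bead cross-section = 0.24 × 0.46 = 0.1104 mm².
Toolpath length = 347 cm³ / 0.1104 mm² = 347000 / 0.1104 = 3143115.9 mm.
Time extruding = 3143115.9 / 142 = 22134.6 s.
Number of layers: 109 / 0.24 → 455 (rounded up).
Layer-change overhead = 455 × 1.5, so 682.5 s.
Total = 22134.6 + 682.5 = 22817.1 s = 6.34 hours.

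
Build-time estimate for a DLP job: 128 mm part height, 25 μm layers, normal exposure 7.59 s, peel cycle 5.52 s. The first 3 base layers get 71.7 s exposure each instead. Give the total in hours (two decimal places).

Layer count = ceil(128 / 0.025) = 5120.
Bottom layers: 3 × (71.7 + 5.52) → 231.66 s.
Normal layers = 5117 × (7.59 + 5.52), so 67083.87 s.
Sum: 231.66 + 67083.87 = 67315.53 s → 18.70 hours.

18.70 hours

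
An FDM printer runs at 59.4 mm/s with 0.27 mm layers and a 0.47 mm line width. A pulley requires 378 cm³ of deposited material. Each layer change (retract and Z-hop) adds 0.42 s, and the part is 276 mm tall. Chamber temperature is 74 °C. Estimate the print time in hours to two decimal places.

Line area = 0.27 × 0.47, so 0.1269 mm².
Toolpath length = 378 cm³ / 0.1269 mm² = 378000 / 0.1269 = 2978723.4 mm.
Extrusion time = 2978723.4 / 59.4 = 50146.9 s.
Layers = ⌈276/0.27⌉ = 1023.
Non-print overhead = 1023 × 0.42 = 429.66 s.
Altogether 50146.9 + 429.66 = 50576.56 s, i.e. 14.05 hours.

14.05 hours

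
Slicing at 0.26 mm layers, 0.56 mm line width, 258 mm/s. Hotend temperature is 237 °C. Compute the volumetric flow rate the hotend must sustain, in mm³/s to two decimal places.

37.56

Extrusion cross-section = 0.26 × 0.56, so 0.1456 mm².
Q = v·A = 258 × 0.1456 = 37.56 mm³/s.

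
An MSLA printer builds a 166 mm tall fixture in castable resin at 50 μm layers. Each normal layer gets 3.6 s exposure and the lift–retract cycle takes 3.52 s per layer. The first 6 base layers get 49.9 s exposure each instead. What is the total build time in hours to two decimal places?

Layers = ⌈166/0.05⌉ = 3320.
Bottom layers: 6 × (49.9 + 3.52) → 320.52 s.
Regular layers = 3314 × (3.6 + 3.52), so 23595.68 s.
Sum: 320.52 + 23595.68 = 23916.2 s → 6.64 hours.

6.64 hours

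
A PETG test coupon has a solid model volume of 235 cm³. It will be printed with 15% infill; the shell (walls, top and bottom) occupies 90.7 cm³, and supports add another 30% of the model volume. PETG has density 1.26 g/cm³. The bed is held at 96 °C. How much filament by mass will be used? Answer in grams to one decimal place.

Infill region = 235 − 90.7 = 144.3 cm³.
Deposited infill = 0.15 × 144.3 = 21.645 cm³.
Support: 0.30 × 235 → 70.5 cm³.
Total printed volume = 90.7 + 21.645 + 70.5, so 182.845 cm³.
Mass = 182.845 × 1.26, so 230.3847 g.

230.4 g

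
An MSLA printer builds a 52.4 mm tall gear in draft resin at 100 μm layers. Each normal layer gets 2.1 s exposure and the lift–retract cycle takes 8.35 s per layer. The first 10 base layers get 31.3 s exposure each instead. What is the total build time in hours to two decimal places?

Layer count = ceil(52.4 / 0.1) = 524.
Burn-in layers = 10 × (31.3 + 8.35) = 396.5 s.
Remaining layers = 514 × (2.1 + 8.35), so 5371.3 s.
Total = 396.5 + 5371.3 = 5767.8 s = 1.60 hours.

1.60 hours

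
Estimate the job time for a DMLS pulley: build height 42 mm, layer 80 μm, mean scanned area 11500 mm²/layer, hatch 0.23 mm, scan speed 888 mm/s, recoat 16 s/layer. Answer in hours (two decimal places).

10.54 hours

Number of layers: 42 / 0.08 → 525 (rounded up).
Per-layer scan distance = 11500 / 0.23 = 50000 mm.
Scan time per layer = 50000 / 888 = 56.3063 s.
Layer cycle: 56.3063 + 16 → 72.3063 s.
Total: 525 × 72.3063 s = 37960.8075 s → 10.54 hours.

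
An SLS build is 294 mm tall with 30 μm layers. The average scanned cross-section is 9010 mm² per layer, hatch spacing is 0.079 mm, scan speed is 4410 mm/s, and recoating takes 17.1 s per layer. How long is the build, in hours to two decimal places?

116.95 hours

Layers = ⌈294/0.03⌉ = 9800.
Per-layer scan distance = 9010 / 0.079 = 114050.6 mm.
Per-layer scan time = 114050.6 / 4410 = 25.8618 s.
Layer cycle = 25.8618 + 17.1 = 42.9618 s.
9800 layers × 42.9618 s/layer = 421025.64 s, i.e. 116.95 hours.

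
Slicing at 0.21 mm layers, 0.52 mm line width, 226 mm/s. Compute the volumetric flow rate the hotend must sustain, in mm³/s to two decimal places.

24.68

A = 0.21 × 0.52, so 0.1092 mm².
Q = v·A = 226 × 0.1092 = 24.68 mm³/s.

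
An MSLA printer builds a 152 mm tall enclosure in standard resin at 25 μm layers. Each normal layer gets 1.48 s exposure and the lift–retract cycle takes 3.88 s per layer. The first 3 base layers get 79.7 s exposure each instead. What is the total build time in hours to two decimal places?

9.12 hours

Layers = ⌈152/0.025⌉ = 6080.
Burn-in layers = 3 × (79.7 + 3.88) = 250.74 s.
Remaining layers = 6077 × (1.48 + 3.88), so 32572.72 s.
Sum: 250.74 + 32572.72 = 32823.46 s → 9.12 hours.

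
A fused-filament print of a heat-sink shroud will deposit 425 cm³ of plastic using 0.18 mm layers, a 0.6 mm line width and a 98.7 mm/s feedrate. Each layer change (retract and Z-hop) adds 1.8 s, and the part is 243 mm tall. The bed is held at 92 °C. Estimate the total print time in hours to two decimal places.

11.75 hours

Line area = 0.18 × 0.6, so 0.108 mm².
Total extruded path = 425000/0.108 = 3935185.2 mm.
Extrusion time = 3935185.2 / 98.7, so 39870.2 s.
Layer count = ceil(243 / 0.18) = 1350.
Non-print overhead = 1350 × 1.8 = 2430 s.
Altogether 39870.2 + 2430 = 42300.2 s, i.e. 11.75 hours.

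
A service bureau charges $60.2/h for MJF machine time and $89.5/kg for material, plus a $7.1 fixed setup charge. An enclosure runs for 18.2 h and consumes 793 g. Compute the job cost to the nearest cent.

$1173.71

Machine cost = 60.2 × 18.2, so $1095.64.
Material charge = 89.5 × 793/1000 = $70.9735.
Total = 1095.64 + 70.9735 + 7.1 = 1173.7135 ≈ $1173.71.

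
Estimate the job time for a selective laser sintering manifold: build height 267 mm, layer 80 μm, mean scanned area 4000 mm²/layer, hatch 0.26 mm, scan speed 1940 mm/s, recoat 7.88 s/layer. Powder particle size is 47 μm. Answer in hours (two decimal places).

14.66 hours

Number of layers: 267 / 0.08 → 3338 (rounded up).
Hatch length per layer = 4000 / 0.26 = 15384.6 mm.
Laser time per layer = 15384.6 / 1940, so 7.9302 s.
Layer cycle: 7.9302 + 7.88 → 15.8102 s.
3338 layers × 15.8102 s/layer = 52774.4476 s, i.e. 14.66 hours.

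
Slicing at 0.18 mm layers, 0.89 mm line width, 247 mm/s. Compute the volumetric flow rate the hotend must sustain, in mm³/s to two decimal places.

39.57

Extrusion cross-section: 0.18 × 0.89 → 0.1602 mm².
Q = v·A = 247 × 0.1602 = 39.57 mm³/s.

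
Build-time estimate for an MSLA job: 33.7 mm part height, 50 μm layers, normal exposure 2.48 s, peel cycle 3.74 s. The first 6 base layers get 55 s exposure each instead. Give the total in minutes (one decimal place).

75.1 minutes

Layers = ⌈33.7/0.05⌉ = 674.
Burn-in layers: 6 × (55 + 3.74) → 352.44 s.
Remaining layers: 668 × (2.48 + 3.74) → 4154.96 s.
Total = 352.44 + 4154.96 = 4507.4 s = 75.1 minutes.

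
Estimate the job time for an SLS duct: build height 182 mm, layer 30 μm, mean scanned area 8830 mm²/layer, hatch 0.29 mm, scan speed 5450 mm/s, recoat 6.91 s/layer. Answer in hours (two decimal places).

21.06 hours

Number of layers: 182 / 0.03 → 6067 (rounded up).
Scan path per layer = 8830 / 0.29, so 30448.3 mm.
Scan time per layer = 30448.3 / 5450 = 5.5868 s.
Time per layer = 5.5868 + 6.91 = 12.4968 s.
Build time = 6067 × 12.4968 = 75818.0856 s = 21.06 hours.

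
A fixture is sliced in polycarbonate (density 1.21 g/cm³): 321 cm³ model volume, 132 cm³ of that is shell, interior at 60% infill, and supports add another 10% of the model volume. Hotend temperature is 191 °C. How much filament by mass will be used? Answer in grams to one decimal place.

335.8 g

Infill region: 321 − 132 → 189 cm³.
Infill deposited: 0.60 × 189 → 113.4 cm³.
Support = 0.10 × 321 = 32.1 cm³.
Deposited volume: 132 + 113.4 + 32.1 → 277.5 cm³.
Mass = 277.5 × 1.21 = 335.775 g.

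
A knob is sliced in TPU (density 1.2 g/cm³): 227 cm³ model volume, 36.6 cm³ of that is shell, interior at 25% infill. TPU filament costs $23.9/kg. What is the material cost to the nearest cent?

Volume inside the shell = 227 − 36.6 = 190.4 cm³.
Infill volume: 0.25 × 190.4 → 47.6 cm³.
Deposited volume: 36.6 + 47.6 → 84.2 cm³.
Mass = 84.2 × 1.2, so 101.04 g.
At $23.9/kg: 101.04/1000 × 23.9 = $2.41.

$2.41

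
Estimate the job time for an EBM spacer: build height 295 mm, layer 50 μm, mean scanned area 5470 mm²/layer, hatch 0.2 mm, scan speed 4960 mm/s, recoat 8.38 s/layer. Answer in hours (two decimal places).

Number of layers: 295 / 0.05 → 5900 (rounded up).
Hatch length per layer: 5470 / 0.2 → 27350 mm.
Scan time per layer: 27350 / 4960 → 5.5141 s.
Time per layer = 5.5141 + 8.38 = 13.8941 s.
Total: 5900 × 13.8941 s = 81975.19 s → 22.77 hours.

22.77 hours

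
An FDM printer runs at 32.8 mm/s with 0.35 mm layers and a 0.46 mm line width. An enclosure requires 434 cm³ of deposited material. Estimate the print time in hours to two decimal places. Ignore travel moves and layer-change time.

22.83 hours

Line area = 0.35 × 0.46, so 0.161 mm².
Path length: 434000 mm³ / 0.161 mm² → 2695652.2 mm.
Time extruding: 2695652.2 / 32.8 → 82184.5 s.
Converting: 82184.5 s = 22.83 hours.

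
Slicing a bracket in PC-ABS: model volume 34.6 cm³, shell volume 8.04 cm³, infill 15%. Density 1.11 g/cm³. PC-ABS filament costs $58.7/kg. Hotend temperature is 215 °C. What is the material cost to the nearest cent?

Interior volume = 34.6 − 8.04, so 26.56 cm³.
Infill deposited = 0.15 × 26.56 = 3.984 cm³.
Deposited volume = 8.04 + 3.984, so 12.024 cm³.
Mass: 12.024 × 1.11 → 13.34664 g.
At $58.7/kg: 13.34664/1000 × 58.7 = $0.78.

$0.78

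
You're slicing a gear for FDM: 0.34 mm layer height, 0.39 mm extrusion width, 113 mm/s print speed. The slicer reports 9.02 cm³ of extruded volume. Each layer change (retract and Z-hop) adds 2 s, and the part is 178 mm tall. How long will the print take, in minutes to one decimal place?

27.5 minutes

Bead cross-section = 0.34 × 0.39, so 0.1326 mm².
Toolpath length = 9.02 cm³ / 0.1326 mm² = 9020 / 0.1326 = 68024.1 mm.
Extrusion time = 68024.1 / 113, so 602 s.
Number of layers: 178 / 0.34 → 524 (rounded up).
Layer-change overhead: 524 × 2 → 1048 s.
Altogether 602 + 1048 = 1650 s, i.e. 27.5 minutes.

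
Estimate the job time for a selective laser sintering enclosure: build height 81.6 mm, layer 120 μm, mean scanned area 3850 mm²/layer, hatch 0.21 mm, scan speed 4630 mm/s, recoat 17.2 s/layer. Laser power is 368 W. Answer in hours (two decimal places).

4.00 hours

Number of layers: 81.6 / 0.12 → 680 (rounded up).
Hatch length per layer = 3850 / 0.21, so 18333.3 mm.
Scan time per layer = 18333.3 / 4630, so 3.9597 s.
Per-layer time: 3.9597 + 17.2 → 21.1597 s.
680 layers × 21.1597 s/layer = 14388.596 s, i.e. 4.00 hours.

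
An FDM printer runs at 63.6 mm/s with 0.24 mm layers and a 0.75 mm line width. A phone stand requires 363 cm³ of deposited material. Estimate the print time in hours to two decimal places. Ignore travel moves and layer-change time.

Extrusion cross-section: 0.24 × 0.75 → 0.18 mm².
Path length: 363000 mm³ / 0.18 mm² → 2016666.7 mm.
Print-move time = 2016666.7 / 63.6 = 31708.6 s.
31708.6 s = 8.81 hours.

8.81 hours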